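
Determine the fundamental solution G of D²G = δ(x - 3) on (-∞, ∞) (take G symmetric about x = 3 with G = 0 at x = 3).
\frac{|x - 3|}{2}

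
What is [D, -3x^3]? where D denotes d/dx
- 9 x^{2}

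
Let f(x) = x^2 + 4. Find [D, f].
2 x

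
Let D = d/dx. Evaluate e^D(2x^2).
2 x^{2} + 4 x + 2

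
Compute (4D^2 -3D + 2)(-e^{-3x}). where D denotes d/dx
- 47 e^{- 3 x}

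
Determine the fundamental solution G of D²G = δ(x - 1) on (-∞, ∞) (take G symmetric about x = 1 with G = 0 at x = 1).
\frac{|x - 1|}{2}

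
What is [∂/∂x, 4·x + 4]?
4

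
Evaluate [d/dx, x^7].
7 x^{6}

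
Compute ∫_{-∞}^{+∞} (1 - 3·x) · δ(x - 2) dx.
-5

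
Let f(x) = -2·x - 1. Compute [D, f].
-2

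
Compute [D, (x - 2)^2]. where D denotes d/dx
2 x - 4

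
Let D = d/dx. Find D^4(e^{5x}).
625 e^{5 x}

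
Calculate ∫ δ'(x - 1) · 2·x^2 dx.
-4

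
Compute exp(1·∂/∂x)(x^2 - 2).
x^{2} + 2 x - 1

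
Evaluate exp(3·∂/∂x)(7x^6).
7 x^{6} + 126 x^{5} + 945 x^{4} + 3780 x^{3} + 8505 x^{2} + 10206 x + 5103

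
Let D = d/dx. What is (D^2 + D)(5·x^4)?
20 x^{2} \left(x + 3\right)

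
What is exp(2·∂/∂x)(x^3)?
x^{3} + 6 x^{2} + 12 x + 8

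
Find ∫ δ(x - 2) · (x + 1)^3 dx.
27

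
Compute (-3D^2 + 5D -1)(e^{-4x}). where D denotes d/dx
- 69 e^{- 4 x}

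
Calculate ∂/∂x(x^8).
8 x^{7}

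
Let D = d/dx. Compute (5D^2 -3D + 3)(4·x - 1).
12 x - 15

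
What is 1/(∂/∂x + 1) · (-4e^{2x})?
- \frac{4 e^{2 x}}{3}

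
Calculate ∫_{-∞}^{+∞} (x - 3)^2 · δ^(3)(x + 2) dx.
0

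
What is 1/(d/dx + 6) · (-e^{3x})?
- \frac{e^{3 x}}{9}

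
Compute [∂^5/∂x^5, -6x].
-30\frac{d^{4}}{dx^{4}}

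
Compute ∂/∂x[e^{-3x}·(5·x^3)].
15 x^{2} \left(1 - x\right) e^{- 3 x}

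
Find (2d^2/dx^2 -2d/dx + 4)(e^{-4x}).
44 e^{- 4 x}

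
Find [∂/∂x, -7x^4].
- 28 x^{3}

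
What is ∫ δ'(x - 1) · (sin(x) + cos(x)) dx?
- \cos{\left(1 \right)} + \sin{\left(1 \right)}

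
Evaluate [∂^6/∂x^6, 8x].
48\frac{d^{5}}{dx^{5}}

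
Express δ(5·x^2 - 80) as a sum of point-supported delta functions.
\frac{\delta(x - 4) + \delta(x + 4)}{40}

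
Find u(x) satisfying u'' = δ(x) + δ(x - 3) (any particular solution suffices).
\frac{|x|}{2} + \frac{|x - 3|}{2}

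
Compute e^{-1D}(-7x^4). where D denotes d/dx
- 7 x^{4} + 28 x^{3} - 42 x^{2} + 28 x - 7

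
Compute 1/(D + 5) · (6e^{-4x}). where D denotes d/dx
6 e^{- 4 x}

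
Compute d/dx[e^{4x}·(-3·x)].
\left(- 12 x - 3\right) e^{4 x}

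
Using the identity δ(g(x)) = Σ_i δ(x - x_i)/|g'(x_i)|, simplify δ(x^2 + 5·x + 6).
\frac{\delta(x + 3) + \delta(x + 2)}{1}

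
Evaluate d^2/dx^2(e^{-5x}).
25 e^{- 5 x}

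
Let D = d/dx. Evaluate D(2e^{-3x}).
- 6 e^{- 3 x}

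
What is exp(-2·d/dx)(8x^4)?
8 x^{4} - 64 x^{3} + 192 x^{2} - 256 x + 128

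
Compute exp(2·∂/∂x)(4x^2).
4 x^{2} + 16 x + 16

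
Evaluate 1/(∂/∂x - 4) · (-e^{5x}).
- e^{5 x}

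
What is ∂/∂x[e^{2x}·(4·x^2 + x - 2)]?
\left(8 x^{2} + 10 x - 3\right) e^{2 x}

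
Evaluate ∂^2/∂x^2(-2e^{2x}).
- 8 e^{2 x}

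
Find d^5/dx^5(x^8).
6720 x^{3}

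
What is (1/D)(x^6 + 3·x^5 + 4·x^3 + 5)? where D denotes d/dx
\frac{x^{7}}{7} + \frac{x^{6}}{2} + x^{4} + 5 x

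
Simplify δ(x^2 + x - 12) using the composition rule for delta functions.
\frac{\delta(x - 3) + \delta(x + 4)}{7}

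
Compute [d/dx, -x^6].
- 6 x^{5}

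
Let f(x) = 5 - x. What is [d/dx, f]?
-1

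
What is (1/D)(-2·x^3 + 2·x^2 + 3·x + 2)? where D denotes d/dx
- \frac{x^{4}}{2} + \frac{2 x^{3}}{3} + \frac{3 x^{2}}{2} + 2 x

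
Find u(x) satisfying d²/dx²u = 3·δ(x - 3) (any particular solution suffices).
\frac{3|x - 3|}{2}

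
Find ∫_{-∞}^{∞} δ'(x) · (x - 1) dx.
-1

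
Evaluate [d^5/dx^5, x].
5\frac{d^{4}}{dx^{4}}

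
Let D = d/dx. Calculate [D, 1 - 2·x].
-2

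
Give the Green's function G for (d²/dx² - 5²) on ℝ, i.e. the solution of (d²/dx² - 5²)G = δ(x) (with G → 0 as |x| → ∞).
-\frac{e^{-5|x|}}{10}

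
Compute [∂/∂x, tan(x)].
\frac{1}{\cos^{2}{\left(x \right)}}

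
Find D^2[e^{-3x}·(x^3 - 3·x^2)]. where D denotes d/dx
3 \left(3 x^{3} - 15 x^{2} + 14 x - 2\right) e^{- 3 x}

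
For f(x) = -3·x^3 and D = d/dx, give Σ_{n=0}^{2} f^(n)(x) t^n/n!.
3 x \left(- 3 t^{2} - 3 t x - x^{2}\right)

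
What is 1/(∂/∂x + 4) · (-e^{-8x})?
\frac{e^{- 8 x}}{4}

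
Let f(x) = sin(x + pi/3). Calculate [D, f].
\cos{\left(x + \frac{\pi}{3} \right)}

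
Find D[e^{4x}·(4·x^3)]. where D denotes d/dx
x^{2} \left(16 x + 12\right) e^{4 x}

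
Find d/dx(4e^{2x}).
8 e^{2 x}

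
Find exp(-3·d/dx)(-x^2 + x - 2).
- x^{2} + 7 x - 14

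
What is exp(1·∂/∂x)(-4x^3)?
- 4 x^{3} - 12 x^{2} - 12 x - 4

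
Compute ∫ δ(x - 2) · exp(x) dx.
e^{2}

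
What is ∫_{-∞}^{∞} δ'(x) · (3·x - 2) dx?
-3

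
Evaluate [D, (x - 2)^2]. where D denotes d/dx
2 x - 4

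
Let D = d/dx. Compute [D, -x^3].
- 3 x^{2}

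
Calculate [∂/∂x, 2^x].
2^{x} \log{\left(2 \right)}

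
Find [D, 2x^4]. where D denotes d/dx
8 x^{3}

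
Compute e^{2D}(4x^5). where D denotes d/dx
4 x^{5} + 40 x^{4} + 160 x^{3} + 320 x^{2} + 320 x + 128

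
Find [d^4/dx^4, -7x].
-28\frac{d^{3}}{dx^{3}}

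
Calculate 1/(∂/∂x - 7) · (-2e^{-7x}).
\frac{e^{- 7 x}}{7}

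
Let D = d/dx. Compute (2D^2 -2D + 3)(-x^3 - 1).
- 3 x^{3} + 6 x^{2} - 12 x - 3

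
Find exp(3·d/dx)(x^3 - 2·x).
x^{3} + 9 x^{2} + 25 x + 21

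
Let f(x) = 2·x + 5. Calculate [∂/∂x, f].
2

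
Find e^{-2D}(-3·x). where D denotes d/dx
6 - 3 x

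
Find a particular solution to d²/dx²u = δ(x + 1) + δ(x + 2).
\frac{|x + 1|}{2} + \frac{|x + 2|}{2}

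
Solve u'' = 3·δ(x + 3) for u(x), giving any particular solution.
\frac{3|x + 3|}{2}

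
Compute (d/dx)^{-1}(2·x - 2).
x^{2} - 2 x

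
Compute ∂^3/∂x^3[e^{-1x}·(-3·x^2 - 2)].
\left(3 x^{2} - 18 x + 20\right) e^{- x}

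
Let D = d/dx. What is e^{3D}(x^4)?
x^{4} + 12 x^{3} + 54 x^{2} + 108 x + 81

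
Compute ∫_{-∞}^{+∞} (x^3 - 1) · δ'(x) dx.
0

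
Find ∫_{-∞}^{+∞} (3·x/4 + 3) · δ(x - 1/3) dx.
\frac{13}{4}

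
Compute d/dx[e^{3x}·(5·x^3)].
15 x^{2} \left(x + 1\right) e^{3 x}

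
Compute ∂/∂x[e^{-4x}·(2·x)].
2 \left(1 - 4 x\right) e^{- 4 x}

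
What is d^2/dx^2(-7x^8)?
- 392 x^{6}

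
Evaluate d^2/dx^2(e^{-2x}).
4 e^{- 2 x}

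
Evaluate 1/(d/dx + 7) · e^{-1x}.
\frac{e^{- x}}{6}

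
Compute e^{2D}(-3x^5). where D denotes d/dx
- 3 x^{5} - 30 x^{4} - 120 x^{3} - 240 x^{2} - 240 x - 96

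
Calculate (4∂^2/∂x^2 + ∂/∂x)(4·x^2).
8 x + 32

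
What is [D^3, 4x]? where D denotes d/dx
12D^{2}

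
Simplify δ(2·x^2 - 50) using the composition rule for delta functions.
\frac{\delta(x - 5) + \delta(x + 5)}{20}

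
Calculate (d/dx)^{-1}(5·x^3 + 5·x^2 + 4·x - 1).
\frac{5 x^{4}}{4} + \frac{5 x^{3}}{3} + 2 x^{2} - x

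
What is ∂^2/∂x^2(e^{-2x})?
4 e^{- 2 x}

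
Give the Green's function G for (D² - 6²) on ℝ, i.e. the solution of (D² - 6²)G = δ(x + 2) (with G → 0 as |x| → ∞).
-\frac{e^{-6|x + 2|}}{12}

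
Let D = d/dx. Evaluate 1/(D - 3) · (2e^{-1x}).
- \frac{e^{- x}}{2}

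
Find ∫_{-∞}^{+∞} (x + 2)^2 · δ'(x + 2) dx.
0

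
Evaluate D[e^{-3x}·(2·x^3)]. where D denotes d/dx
6 x^{2} \left(1 - x\right) e^{- 3 x}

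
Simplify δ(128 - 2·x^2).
\frac{\delta(x - 8) + \delta(x + 8)}{32}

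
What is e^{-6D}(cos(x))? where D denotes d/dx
\cos{\left(x - 6 \right)}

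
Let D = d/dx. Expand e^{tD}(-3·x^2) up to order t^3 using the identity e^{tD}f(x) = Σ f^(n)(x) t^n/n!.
- 3 t^{2} - 6 t x - 3 x^{2}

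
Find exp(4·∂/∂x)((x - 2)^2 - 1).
x^{2} + 4 x + 3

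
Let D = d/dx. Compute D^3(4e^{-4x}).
- 256 e^{- 4 x}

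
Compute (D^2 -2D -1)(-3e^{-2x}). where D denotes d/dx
- 21 e^{- 2 x}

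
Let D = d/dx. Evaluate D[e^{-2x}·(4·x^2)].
8 x \left(1 - x\right) e^{- 2 x}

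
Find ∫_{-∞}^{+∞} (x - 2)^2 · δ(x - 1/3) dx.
\frac{25}{9}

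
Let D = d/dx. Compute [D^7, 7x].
49D^{6}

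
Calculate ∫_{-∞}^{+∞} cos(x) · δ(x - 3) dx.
\cos{\left(3 \right)}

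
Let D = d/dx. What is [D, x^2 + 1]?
2 x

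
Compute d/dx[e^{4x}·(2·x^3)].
x^{2} \left(8 x + 6\right) e^{4 x}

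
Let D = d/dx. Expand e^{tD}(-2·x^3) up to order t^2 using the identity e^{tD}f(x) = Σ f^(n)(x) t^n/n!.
2 x \left(- 3 t^{2} - 3 t x - x^{2}\right)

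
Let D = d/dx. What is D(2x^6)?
12 x^{5}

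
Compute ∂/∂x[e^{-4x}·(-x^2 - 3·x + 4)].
\left(4 x^{2} + 10 x - 19\right) e^{- 4 x}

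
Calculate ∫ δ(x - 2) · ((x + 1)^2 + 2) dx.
11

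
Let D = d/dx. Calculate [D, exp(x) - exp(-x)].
2 \cosh{\left(x \right)}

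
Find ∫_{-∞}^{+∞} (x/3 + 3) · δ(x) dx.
3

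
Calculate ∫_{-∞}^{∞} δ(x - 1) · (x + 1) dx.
2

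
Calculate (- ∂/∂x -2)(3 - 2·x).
4 x - 4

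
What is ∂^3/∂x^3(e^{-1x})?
- e^{- x}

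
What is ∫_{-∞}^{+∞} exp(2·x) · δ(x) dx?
1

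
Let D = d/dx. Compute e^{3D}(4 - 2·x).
- 2 x - 2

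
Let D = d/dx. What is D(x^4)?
4 x^{3}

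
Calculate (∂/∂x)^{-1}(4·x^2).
\frac{4 x^{3}}{3}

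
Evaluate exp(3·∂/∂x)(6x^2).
6 x^{2} + 36 x + 54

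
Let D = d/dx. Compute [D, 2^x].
2^{x} \log{\left(2 \right)}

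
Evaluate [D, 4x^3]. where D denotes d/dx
12 x^{2}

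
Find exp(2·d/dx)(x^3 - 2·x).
x^{3} + 6 x^{2} + 10 x + 4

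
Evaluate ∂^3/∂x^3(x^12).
1320 x^{9}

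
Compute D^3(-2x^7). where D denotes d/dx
- 420 x^{4}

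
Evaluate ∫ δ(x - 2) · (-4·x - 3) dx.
-11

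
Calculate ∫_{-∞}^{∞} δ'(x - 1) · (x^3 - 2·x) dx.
-1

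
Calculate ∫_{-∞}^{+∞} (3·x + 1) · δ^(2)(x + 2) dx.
0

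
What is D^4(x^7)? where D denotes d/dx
840 x^{3}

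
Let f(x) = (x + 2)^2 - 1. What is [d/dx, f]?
2 x + 4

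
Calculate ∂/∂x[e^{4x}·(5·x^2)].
10 x \left(2 x + 1\right) e^{4 x}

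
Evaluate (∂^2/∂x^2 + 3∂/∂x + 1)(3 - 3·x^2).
- 3 x^{2} - 18 x - 3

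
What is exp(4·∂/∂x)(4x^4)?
4 x^{4} + 64 x^{3} + 384 x^{2} + 1024 x + 1024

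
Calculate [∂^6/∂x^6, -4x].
-24\frac{d^{5}}{dx^{5}}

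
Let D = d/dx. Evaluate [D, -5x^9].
- 45 x^{8}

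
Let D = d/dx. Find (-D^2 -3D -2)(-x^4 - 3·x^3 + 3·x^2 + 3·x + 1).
2 x^{4} + 18 x^{3} + 33 x^{2} - 6 x - 17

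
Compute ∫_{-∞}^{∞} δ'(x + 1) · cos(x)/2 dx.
- \frac{\sin{\left(1 \right)}}{2}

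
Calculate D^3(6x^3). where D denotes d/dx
36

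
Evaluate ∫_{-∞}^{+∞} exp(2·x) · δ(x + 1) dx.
e^{-2}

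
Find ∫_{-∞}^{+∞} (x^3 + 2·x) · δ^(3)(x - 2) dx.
-6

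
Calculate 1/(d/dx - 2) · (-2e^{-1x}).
\frac{2 e^{- x}}{3}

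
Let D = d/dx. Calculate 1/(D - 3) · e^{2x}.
- e^{2 x}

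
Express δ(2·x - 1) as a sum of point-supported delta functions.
\frac{\delta(x - 1/2)}{2}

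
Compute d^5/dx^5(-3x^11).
- 166320 x^{6}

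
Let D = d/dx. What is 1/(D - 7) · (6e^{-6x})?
- \frac{6 e^{- 6 x}}{13}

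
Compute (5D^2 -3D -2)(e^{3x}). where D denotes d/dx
34 e^{3 x}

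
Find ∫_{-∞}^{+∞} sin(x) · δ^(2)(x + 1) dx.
\sin{\left(1 \right)}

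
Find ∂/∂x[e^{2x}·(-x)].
\left(- 2 x - 1\right) e^{2 x}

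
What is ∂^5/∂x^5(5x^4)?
0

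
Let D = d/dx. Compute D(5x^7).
35 x^{6}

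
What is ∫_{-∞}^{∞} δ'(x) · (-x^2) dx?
0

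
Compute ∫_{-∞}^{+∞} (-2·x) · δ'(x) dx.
2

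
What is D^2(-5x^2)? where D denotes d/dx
-10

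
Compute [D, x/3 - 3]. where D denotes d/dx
\frac{1}{3}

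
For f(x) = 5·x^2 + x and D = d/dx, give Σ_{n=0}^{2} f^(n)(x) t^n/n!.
5 t^{2} + t \left(10 x + 1\right) + 5 x^{2} + x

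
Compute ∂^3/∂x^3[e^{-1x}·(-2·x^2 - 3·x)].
\left(2 x^{2} - 9 x + 3\right) e^{- x}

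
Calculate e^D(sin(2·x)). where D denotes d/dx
\sin{\left(2 x + 2 \right)}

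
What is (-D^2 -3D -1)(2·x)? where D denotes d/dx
- 2 x - 6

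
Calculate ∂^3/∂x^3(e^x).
e^{x}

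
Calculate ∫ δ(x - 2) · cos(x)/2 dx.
\frac{\cos{\left(2 \right)}}{2}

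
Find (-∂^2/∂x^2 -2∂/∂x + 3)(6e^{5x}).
- 192 e^{5 x}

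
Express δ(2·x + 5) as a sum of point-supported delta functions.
\frac{\delta(x + 5/2)}{2}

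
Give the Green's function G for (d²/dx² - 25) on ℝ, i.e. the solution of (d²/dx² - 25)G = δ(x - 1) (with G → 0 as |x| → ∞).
-\frac{e^{-5|x - 1|}}{10}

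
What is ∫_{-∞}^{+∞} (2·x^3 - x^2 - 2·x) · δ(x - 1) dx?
-1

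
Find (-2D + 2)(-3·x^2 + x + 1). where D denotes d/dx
2 x \left(7 - 3 x\right)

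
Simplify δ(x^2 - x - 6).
\frac{\delta(x - 3) + \delta(x + 2)}{5}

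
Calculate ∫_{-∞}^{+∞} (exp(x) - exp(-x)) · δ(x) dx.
0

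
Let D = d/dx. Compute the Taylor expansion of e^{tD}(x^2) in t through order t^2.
t^{2} + 2 t x + x^{2}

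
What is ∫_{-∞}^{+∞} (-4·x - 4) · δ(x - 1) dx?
-8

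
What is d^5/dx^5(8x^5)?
960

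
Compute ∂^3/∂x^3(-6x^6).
- 720 x^{3}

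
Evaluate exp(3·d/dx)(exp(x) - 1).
e^{x + 3} - 1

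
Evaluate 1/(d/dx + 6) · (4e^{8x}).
\frac{2 e^{8 x}}{7}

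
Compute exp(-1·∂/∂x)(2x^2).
2 x^{2} - 4 x + 2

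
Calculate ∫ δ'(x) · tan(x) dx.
-1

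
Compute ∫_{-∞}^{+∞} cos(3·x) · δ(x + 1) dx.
\cos{\left(3 \right)}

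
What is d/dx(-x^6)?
- 6 x^{5}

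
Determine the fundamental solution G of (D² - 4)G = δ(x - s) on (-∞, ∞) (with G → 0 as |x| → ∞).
-\frac{e^{-2|x-s|}}{4}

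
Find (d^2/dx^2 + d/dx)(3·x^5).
15 x^{3} \left(x + 4\right)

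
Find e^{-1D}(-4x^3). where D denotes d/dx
- 4 x^{3} + 12 x^{2} - 12 x + 4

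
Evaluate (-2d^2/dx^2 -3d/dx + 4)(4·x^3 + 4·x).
16 x^{3} - 36 x^{2} - 32 x - 12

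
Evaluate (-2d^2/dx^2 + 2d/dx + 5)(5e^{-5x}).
- 275 e^{- 5 x}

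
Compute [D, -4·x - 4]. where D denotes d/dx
-4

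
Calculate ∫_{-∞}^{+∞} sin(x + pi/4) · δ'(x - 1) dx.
- \cos{\left(\frac{\pi}{4} + 1 \right)}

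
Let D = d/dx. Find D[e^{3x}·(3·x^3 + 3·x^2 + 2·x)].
\left(9 x^{3} + 18 x^{2} + 12 x + 2\right) e^{3 x}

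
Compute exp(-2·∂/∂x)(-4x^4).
- 4 x^{4} + 32 x^{3} - 96 x^{2} + 128 x - 64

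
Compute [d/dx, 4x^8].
32 x^{7}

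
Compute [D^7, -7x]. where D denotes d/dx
-49D^{6}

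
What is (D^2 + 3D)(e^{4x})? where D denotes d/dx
28 e^{4 x}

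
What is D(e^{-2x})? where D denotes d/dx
- 2 e^{- 2 x}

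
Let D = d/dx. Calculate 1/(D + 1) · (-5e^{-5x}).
\frac{5 e^{- 5 x}}{4}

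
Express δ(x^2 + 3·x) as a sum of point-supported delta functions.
\frac{\delta(x + 3) + \delta(x)}{3}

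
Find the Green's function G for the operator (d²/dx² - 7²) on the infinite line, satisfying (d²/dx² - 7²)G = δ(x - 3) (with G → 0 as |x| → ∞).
-\frac{e^{-7|x - 3|}}{14}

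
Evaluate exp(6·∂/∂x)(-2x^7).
- 2 x^{7} - 84 x^{6} - 1512 x^{5} - 15120 x^{4} - 90720 x^{3} - 326592 x^{2} - 653184 x - 559872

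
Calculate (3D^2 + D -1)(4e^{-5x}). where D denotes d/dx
276 e^{- 5 x}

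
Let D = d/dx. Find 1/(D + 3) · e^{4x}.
\frac{e^{4 x}}{7}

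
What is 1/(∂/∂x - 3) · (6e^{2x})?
- 6 e^{2 x}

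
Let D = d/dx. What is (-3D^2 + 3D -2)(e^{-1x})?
- 8 e^{- x}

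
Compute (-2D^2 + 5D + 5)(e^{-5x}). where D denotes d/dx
- 70 e^{- 5 x}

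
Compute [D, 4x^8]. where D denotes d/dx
32 x^{7}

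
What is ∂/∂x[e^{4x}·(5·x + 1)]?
\left(20 x + 9\right) e^{4 x}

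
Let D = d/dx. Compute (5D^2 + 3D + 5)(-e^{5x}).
- 145 e^{5 x}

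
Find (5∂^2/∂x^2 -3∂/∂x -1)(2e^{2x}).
26 e^{2 x}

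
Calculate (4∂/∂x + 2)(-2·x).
- 4 x - 8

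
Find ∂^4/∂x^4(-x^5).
- 120 x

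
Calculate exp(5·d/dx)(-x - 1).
- x - 6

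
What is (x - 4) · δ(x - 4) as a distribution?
0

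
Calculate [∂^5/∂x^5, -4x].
-20\frac{d^{4}}{dx^{4}}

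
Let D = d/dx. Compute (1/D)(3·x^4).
\frac{3 x^{5}}{5}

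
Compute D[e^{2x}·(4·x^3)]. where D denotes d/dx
x^{2} \left(8 x + 12\right) e^{2 x}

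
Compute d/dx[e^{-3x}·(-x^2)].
x \left(3 x - 2\right) e^{- 3 x}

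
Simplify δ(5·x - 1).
\frac{\delta(x - 1/5)}{5}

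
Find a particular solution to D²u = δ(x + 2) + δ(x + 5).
\frac{|x + 2|}{2} + \frac{|x + 5|}{2}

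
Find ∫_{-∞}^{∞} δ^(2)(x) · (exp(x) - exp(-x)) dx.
0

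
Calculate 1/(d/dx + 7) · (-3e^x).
- \frac{3 e^{x}}{8}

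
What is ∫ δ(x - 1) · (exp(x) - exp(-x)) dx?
2 \sinh{\left(1 \right)}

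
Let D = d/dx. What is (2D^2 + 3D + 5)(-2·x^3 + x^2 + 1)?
- 10 x^{3} - 13 x^{2} - 18 x + 9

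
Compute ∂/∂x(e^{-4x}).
- 4 e^{- 4 x}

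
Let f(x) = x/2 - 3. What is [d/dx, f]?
\frac{1}{2}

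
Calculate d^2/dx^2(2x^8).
112 x^{6}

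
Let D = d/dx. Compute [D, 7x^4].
28 x^{3}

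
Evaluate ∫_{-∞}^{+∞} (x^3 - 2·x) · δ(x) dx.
0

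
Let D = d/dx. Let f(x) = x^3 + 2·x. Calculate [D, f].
3 x^{2} + 2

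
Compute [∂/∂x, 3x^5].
15 x^{4}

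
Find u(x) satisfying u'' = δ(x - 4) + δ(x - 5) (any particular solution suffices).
\frac{|x - 4|}{2} + \frac{|x - 5|}{2}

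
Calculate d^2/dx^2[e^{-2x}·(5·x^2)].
10 \left(2 x^{2} - 4 x + 1\right) e^{- 2 x}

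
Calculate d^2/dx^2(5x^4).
60 x^{2}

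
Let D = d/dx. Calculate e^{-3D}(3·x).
3 x - 9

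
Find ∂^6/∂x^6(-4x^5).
0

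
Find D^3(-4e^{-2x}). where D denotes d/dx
32 e^{- 2 x}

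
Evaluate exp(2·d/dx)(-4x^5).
- 4 x^{5} - 40 x^{4} - 160 x^{3} - 320 x^{2} - 320 x - 128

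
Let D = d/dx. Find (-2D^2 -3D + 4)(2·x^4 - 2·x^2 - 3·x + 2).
8 x^{4} - 24 x^{3} - 56 x^{2} + 25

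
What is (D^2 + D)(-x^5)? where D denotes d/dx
5 x^{3} \left(- x - 4\right)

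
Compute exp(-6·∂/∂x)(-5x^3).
- 5 x^{3} + 90 x^{2} - 540 x + 1080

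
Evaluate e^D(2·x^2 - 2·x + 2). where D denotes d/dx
2 x^{2} + 2 x + 2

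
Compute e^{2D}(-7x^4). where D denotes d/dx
- 7 x^{4} - 56 x^{3} - 168 x^{2} - 224 x - 112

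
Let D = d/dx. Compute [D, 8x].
8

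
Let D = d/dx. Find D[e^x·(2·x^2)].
2 x \left(x + 2\right) e^{x}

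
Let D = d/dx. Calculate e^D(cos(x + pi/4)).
\cos{\left(x + \frac{\pi}{4} + 1 \right)}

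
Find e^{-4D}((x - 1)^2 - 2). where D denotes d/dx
x^{2} - 10 x + 23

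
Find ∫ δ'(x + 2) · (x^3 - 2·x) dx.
-10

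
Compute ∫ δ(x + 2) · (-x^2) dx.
-4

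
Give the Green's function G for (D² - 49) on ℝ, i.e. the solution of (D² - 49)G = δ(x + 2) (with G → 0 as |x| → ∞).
-\frac{e^{-7|x + 2|}}{14}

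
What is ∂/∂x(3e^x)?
3 e^{x}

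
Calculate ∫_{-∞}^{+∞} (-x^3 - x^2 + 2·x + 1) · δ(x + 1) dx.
-1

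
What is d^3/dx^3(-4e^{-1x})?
4 e^{- x}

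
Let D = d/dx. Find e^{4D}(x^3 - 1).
x^{3} + 12 x^{2} + 48 x + 63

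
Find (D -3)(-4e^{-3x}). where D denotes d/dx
24 e^{- 3 x}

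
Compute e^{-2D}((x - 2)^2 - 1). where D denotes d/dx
x^{2} - 8 x + 15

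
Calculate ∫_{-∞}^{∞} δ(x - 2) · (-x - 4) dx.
-6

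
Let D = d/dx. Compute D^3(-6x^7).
- 1260 x^{4}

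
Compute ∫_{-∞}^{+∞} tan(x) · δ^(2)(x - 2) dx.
\frac{2 \tan{\left(2 \right)}}{\cos^{2}{\left(2 \right)}}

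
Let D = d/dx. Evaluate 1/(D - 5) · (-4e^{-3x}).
\frac{e^{- 3 x}}{2}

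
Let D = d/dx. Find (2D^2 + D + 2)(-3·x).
- 6 x - 3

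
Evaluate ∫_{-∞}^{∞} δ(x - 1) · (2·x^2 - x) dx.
1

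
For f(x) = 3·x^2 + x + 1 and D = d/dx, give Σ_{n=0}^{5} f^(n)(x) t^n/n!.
3 t^{2} + t \left(6 x + 1\right) + 3 x^{2} + x + 1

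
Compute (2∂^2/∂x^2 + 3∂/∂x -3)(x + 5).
- 3 x - 12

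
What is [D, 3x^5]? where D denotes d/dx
15 x^{4}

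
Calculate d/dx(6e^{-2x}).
- 12 e^{- 2 x}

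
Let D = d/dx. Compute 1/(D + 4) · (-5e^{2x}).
- \frac{5 e^{2 x}}{6}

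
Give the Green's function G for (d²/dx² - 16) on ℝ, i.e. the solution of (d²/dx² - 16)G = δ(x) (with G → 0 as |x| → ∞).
-\frac{e^{-4|x|}}{8}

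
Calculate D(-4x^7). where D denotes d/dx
- 28 x^{6}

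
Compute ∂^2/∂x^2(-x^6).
- 30 x^{4}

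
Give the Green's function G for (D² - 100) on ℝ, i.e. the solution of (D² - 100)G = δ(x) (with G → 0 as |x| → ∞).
-\frac{e^{-10|x|}}{20}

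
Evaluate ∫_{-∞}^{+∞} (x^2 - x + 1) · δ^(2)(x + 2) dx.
2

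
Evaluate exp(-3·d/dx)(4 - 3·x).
13 - 3 x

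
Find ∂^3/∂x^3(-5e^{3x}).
- 135 e^{3 x}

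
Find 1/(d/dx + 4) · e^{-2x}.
\frac{e^{- 2 x}}{2}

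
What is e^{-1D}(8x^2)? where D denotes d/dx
8 x^{2} - 16 x + 8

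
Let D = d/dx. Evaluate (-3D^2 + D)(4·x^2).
8 x - 24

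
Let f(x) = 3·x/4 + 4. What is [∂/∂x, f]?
\frac{3}{4}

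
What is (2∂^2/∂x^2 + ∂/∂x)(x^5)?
5 x^{3} \left(x + 8\right)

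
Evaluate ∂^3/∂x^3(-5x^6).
- 600 x^{3}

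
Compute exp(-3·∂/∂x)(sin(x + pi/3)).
\sin{\left(x - 3 + \frac{\pi}{3} \right)}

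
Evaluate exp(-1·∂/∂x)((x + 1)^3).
x^{3}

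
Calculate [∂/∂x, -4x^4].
- 16 x^{3}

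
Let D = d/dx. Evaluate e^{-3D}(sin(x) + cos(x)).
\sqrt{2} \cos{\left(- x + \frac{\pi}{4} + 3 \right)}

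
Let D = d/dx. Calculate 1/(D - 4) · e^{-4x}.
- \frac{e^{- 4 x}}{8}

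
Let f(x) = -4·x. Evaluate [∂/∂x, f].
-4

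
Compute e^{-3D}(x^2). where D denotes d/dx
x^{2} - 6 x + 9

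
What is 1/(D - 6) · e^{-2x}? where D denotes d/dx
- \frac{e^{- 2 x}}{8}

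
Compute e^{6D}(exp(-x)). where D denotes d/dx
e^{- x - 6}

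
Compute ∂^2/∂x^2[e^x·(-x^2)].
\left(- x^{2} - 4 x - 2\right) e^{x}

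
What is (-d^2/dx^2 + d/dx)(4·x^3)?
12 x \left(x - 2\right)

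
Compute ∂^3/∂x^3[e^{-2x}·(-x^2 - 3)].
4 \left(2 x^{2} - 6 x + 9\right) e^{- 2 x}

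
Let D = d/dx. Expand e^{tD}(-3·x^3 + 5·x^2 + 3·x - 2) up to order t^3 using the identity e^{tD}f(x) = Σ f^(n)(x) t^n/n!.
- 3 t^{3} + t^{2} \left(5 - 9 x\right) + t \left(- 9 x^{2} + 10 x + 3\right) - 3 x^{3} + 5 x^{2} + 3 x - 2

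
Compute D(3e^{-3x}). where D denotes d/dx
- 9 e^{- 3 x}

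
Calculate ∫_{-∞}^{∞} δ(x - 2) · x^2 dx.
4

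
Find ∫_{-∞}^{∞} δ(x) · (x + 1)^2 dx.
1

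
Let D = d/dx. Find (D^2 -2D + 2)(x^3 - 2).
2 x^{3} - 6 x^{2} + 6 x - 4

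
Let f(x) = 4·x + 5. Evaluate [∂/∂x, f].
4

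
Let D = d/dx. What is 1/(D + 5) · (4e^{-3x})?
2 e^{- 3 x}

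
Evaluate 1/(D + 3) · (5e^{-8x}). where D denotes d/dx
- e^{- 8 x}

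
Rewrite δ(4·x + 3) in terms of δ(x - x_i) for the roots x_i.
\frac{\delta(x + 3/4)}{4}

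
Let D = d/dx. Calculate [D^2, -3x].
-6D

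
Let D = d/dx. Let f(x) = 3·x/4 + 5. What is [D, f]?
\frac{3}{4}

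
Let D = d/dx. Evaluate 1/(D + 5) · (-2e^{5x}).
- \frac{e^{5 x}}{5}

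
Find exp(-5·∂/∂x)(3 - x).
8 - x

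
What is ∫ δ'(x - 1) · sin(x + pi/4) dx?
- \cos{\left(\frac{\pi}{4} + 1 \right)}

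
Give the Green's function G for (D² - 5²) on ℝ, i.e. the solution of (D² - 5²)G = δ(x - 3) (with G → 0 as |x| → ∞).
-\frac{e^{-5|x - 3|}}{10}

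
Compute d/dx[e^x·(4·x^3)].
4 x^{2} \left(x + 3\right) e^{x}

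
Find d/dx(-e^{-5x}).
5 e^{- 5 x}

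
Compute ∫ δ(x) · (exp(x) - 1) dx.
0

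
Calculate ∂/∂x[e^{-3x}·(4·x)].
4 \left(1 - 3 x\right) e^{- 3 x}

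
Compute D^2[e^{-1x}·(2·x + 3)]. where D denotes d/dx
\left(2 x - 1\right) e^{- x}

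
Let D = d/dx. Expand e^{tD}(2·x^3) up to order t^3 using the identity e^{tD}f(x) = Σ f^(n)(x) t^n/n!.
2 t^{3} + 6 t^{2} x + 6 t x^{2} + 2 x^{3}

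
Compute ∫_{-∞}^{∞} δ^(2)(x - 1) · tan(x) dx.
2 \tan{\left(1 \right)} + 2 \tan^{3}{\left(1 \right)}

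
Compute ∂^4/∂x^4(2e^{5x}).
1250 e^{5 x}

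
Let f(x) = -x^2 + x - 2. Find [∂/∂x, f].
1 - 2 x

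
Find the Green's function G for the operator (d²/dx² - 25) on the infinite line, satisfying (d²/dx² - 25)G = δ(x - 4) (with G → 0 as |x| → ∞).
-\frac{e^{-5|x - 4|}}{10}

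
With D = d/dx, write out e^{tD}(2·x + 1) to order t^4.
2 t + 2 x + 1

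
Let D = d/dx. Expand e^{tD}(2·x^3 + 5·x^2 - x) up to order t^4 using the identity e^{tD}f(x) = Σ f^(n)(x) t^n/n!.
2 t^{3} + t^{2} \left(6 x + 5\right) + t \left(6 x^{2} + 10 x - 1\right) + 2 x^{3} + 5 x^{2} - x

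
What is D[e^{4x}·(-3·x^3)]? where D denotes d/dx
x^{2} \left(- 12 x - 9\right) e^{4 x}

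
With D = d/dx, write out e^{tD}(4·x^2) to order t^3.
4 t^{2} + 8 t x + 4 x^{2}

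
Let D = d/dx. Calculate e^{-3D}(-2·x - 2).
4 - 2 x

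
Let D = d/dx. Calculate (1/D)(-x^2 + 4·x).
- \frac{x^{3}}{3} + 2 x^{2}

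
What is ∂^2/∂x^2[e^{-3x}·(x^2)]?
\left(9 x^{2} - 12 x + 2\right) e^{- 3 x}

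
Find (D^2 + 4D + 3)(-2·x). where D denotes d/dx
- 6 x - 8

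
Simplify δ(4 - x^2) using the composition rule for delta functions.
\frac{\delta(x - 2) + \delta(x + 2)}{4}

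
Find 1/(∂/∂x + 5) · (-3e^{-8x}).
e^{- 8 x}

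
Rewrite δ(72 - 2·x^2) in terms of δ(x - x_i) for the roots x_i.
\frac{\delta(x - 6) + \delta(x + 6)}{24}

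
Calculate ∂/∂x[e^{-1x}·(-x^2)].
x \left(x - 2\right) e^{- x}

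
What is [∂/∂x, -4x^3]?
- 12 x^{2}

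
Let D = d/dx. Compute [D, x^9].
9 x^{8}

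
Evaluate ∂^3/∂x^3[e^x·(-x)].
\left(- x - 3\right) e^{x}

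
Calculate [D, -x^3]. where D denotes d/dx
- 3 x^{2}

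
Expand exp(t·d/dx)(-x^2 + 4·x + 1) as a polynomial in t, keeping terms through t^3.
- t^{2} - 2 t \left(x - 2\right) - x^{2} + 4 x + 1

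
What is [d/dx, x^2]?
2 x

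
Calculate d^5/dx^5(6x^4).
0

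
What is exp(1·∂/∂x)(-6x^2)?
- 6 x^{2} - 12 x - 6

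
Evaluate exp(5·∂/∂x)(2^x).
2^{x + 5}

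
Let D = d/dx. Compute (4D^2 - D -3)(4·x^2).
- 12 x^{2} - 8 x + 32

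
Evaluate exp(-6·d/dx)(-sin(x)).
- \sin{\left(x - 6 \right)}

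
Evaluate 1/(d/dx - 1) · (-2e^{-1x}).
e^{- x}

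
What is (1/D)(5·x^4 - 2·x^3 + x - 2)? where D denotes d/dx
x^{5} - \frac{x^{4}}{2} + \frac{x^{2}}{2} - 2 x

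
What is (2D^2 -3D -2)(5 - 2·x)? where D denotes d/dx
4 x - 4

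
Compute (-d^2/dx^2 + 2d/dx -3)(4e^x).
- 8 e^{x}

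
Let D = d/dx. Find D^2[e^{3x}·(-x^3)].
- 3 x \left(3 x^{2} + 6 x + 2\right) e^{3 x}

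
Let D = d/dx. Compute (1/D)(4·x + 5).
2 x^{2} + 5 x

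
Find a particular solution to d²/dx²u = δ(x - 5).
\frac{|x - 5|}{2}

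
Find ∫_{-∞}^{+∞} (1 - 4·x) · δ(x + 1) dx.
5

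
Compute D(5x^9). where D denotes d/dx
45 x^{8}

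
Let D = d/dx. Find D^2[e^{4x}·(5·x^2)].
\left(80 x^{2} + 80 x + 10\right) e^{4 x}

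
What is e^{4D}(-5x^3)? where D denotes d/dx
- 5 x^{3} - 60 x^{2} - 240 x - 320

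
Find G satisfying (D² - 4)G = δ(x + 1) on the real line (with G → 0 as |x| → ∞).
-\frac{e^{-2|x + 1|}}{4}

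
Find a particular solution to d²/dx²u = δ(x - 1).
\frac{|x - 1|}{2}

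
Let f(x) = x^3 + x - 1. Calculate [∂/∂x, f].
3 x^{2} + 1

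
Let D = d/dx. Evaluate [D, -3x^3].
- 9 x^{2}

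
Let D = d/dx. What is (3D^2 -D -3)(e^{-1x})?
e^{- x}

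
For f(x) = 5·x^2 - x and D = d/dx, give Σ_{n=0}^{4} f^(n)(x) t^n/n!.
5 t^{2} + t \left(10 x - 1\right) + 5 x^{2} - x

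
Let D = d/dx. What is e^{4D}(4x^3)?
4 x^{3} + 48 x^{2} + 192 x + 256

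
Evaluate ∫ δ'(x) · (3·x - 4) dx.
-3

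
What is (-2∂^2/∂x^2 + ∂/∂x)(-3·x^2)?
12 - 6 x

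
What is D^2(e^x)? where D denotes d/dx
e^{x}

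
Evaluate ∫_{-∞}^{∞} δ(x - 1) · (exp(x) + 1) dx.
1 + e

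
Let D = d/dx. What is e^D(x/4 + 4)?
\frac{x}{4} + \frac{17}{4}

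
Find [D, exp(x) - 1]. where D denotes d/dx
e^{x}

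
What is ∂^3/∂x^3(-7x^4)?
- 168 x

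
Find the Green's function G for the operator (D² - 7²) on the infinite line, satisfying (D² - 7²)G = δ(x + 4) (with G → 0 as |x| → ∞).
-\frac{e^{-7|x + 4|}}{14}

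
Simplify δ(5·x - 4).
\frac{\delta(x - 4/5)}{5}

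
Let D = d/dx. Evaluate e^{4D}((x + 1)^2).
x^{2} + 10 x + 25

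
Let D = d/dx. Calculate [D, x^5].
5 x^{4}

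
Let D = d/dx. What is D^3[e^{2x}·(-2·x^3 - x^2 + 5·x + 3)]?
\left(- 16 x^{3} - 80 x^{2} - 56 x + 60\right) e^{2 x}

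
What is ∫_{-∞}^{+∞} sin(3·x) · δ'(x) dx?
-3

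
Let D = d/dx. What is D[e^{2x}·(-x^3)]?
x^{2} \left(- 2 x - 3\right) e^{2 x}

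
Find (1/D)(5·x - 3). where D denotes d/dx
\frac{5 x^{2}}{2} - 3 x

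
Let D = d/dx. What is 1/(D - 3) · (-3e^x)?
\frac{3 e^{x}}{2}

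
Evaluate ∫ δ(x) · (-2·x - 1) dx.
-1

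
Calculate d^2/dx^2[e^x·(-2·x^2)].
2 \left(- x^{2} - 4 x - 2\right) e^{x}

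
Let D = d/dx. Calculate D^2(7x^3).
42 x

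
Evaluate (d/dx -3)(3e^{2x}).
- 3 e^{2 x}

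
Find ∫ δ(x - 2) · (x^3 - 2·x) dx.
4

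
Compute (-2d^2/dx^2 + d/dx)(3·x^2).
6 x - 12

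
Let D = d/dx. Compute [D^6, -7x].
-42D^{5}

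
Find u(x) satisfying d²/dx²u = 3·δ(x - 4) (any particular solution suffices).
\frac{3|x - 4|}{2}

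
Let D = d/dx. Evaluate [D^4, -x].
-4D^{3}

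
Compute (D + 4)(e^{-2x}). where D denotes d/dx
2 e^{- 2 x}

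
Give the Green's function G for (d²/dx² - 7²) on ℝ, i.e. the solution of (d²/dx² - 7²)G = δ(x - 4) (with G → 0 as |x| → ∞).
-\frac{e^{-7|x - 4|}}{14}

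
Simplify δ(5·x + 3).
\frac{\delta(x + 3/5)}{5}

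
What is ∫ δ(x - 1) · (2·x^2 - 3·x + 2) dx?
1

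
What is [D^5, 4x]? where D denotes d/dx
20D^{4}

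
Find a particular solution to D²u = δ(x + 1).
\frac{|x + 1|}{2}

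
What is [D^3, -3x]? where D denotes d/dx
-9D^{2}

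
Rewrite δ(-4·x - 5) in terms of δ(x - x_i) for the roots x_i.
\frac{\delta(x + 5/4)}{4}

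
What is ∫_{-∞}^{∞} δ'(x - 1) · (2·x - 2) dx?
-2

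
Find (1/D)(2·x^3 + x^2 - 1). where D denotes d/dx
\frac{x^{4}}{2} + \frac{x^{3}}{3} - x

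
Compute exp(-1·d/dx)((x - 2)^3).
x^{3} - 9 x^{2} + 27 x - 27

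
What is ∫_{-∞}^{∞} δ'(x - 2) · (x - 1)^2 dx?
-2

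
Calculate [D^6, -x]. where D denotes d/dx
-6D^{5}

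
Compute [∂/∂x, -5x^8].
- 40 x^{7}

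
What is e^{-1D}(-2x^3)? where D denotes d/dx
- 2 x^{3} + 6 x^{2} - 6 x + 2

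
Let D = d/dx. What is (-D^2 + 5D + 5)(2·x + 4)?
10 x + 30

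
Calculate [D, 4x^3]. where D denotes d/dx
12 x^{2}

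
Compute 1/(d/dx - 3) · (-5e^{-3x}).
\frac{5 e^{- 3 x}}{6}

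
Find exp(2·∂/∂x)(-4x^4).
- 4 x^{4} - 32 x^{3} - 96 x^{2} - 128 x - 64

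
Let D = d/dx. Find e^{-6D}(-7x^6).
- 7 x^{6} + 252 x^{5} - 3780 x^{4} + 30240 x^{3} - 136080 x^{2} + 326592 x - 326592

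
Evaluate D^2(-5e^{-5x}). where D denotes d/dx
- 125 e^{- 5 x}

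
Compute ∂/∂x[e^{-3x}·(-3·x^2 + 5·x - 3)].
\left(9 x^{2} - 21 x + 14\right) e^{- 3 x}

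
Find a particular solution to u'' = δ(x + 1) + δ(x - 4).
\frac{|x + 1|}{2} + \frac{|x - 4|}{2}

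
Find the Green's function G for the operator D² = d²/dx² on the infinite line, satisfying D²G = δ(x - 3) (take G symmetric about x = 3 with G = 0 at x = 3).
\frac{|x - 3|}{2}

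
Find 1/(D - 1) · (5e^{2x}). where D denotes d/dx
5 e^{2 x}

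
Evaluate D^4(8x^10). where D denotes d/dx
40320 x^{6}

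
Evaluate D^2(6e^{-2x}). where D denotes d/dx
24 e^{- 2 x}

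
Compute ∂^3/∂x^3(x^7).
210 x^{4}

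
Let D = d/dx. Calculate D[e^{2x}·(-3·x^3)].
x^{2} \left(- 6 x - 9\right) e^{2 x}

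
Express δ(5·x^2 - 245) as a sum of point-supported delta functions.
\frac{\delta(x - 7) + \delta(x + 7)}{70}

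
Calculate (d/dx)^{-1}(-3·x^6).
- \frac{3 x^{7}}{7}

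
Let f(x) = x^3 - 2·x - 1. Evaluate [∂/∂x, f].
3 x^{2} - 2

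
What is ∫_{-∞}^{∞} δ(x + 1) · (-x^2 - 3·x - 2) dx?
0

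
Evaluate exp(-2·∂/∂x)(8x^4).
8 x^{4} - 64 x^{3} + 192 x^{2} - 256 x + 128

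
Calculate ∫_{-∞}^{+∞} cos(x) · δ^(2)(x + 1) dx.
- \cos{\left(1 \right)}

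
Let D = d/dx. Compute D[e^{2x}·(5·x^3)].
x^{2} \left(10 x + 15\right) e^{2 x}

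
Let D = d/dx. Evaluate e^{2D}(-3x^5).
- 3 x^{5} - 30 x^{4} - 120 x^{3} - 240 x^{2} - 240 x - 96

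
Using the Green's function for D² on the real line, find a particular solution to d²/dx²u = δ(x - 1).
\frac{|x - 1|}{2}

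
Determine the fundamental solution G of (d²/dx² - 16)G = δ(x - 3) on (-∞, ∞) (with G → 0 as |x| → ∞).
-\frac{e^{-4|x - 3|}}{8}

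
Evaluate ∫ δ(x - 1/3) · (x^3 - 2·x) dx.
- \frac{17}{27}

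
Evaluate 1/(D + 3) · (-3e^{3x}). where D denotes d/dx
- \frac{e^{3 x}}{2}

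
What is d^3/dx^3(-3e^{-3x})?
81 e^{- 3 x}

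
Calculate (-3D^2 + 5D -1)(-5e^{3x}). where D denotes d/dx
65 e^{3 x}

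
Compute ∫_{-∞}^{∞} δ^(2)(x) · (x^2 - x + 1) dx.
2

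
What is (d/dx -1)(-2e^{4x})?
- 6 e^{4 x}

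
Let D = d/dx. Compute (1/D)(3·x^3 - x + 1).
\frac{3 x^{4}}{4} - \frac{x^{2}}{2} + x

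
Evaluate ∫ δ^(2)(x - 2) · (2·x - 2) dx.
0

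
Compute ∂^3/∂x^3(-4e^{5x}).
- 500 e^{5 x}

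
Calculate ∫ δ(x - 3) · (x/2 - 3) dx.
- \frac{3}{2}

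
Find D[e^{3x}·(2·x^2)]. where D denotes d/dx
2 x \left(3 x + 2\right) e^{3 x}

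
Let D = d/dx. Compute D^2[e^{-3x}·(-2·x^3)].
6 x \left(- 3 x^{2} + 6 x - 2\right) e^{- 3 x}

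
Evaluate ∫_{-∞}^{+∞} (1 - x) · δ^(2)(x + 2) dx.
0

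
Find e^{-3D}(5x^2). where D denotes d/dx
5 x^{2} - 30 x + 45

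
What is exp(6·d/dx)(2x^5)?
2 x^{5} + 60 x^{4} + 720 x^{3} + 4320 x^{2} + 12960 x + 15552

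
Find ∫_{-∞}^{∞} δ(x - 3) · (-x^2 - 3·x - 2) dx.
-20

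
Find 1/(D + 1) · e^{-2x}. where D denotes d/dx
- e^{- 2 x}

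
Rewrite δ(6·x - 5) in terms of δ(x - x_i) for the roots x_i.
\frac{\delta(x - 5/6)}{6}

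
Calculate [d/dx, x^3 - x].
3 x^{2} - 1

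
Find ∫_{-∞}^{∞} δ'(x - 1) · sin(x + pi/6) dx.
- \cos{\left(\frac{\pi}{6} + 1 \right)}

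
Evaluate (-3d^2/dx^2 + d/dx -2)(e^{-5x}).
- 82 e^{- 5 x}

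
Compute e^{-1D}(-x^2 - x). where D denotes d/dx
x \left(1 - x\right)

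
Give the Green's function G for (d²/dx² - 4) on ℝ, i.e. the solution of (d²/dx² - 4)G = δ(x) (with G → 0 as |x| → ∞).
-\frac{e^{-2|x|}}{4}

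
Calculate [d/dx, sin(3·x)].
3 \cos{\left(3 x \right)}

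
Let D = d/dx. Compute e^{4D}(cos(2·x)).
\cos{\left(2 x + 8 \right)}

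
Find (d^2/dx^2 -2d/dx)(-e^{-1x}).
- 3 e^{- x}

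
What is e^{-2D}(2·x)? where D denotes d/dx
2 x - 4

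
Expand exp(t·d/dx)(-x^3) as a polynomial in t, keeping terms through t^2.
x \left(- 3 t^{2} - 3 t x - x^{2}\right)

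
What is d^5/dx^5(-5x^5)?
-600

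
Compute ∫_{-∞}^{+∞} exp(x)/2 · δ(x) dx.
\frac{1}{2}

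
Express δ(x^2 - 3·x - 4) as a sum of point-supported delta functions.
\frac{\delta(x - 4) + \delta(x + 1)}{5}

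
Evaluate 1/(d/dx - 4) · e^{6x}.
\frac{e^{6 x}}{2}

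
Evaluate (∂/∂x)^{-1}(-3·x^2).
- x^{3}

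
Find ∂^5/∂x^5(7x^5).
840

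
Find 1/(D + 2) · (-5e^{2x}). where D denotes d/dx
- \frac{5 e^{2 x}}{4}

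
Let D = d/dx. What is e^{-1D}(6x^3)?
6 x^{3} - 18 x^{2} + 18 x - 6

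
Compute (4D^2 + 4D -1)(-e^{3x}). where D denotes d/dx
- 47 e^{3 x}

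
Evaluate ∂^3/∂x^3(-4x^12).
- 5280 x^{9}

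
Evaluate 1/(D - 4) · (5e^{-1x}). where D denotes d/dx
- e^{- x}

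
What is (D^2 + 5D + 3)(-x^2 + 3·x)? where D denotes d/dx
- 3 x^{2} - x + 13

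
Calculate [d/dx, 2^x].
2^{x} \log{\left(2 \right)}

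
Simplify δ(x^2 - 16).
\frac{\delta(x - 4) + \delta(x + 4)}{8}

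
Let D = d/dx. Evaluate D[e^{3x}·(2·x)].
\left(6 x + 2\right) e^{3 x}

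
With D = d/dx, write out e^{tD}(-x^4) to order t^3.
x \left(- 4 t^{3} - 6 t^{2} x - 4 t x^{2} - x^{3}\right)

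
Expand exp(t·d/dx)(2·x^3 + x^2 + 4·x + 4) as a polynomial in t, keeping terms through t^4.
2 t^{3} + t^{2} \left(6 x + 1\right) + 2 t \left(3 x^{2} + x + 2\right) + 2 x^{3} + x^{2} + 4 x + 4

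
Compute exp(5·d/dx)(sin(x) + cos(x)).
\sqrt{2} \sin{\left(x + \frac{\pi}{4} + 5 \right)}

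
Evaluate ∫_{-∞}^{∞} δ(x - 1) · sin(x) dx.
\sin{\left(1 \right)}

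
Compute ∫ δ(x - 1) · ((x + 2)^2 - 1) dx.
8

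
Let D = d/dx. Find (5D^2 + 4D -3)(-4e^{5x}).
- 568 e^{5 x}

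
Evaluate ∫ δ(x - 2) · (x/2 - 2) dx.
-1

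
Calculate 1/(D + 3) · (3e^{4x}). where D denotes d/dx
\frac{3 e^{4 x}}{7}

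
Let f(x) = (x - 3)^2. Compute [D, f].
2 x - 6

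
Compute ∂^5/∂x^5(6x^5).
720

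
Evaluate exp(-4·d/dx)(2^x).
2^{x - 4}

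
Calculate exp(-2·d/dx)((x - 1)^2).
x^{2} - 6 x + 9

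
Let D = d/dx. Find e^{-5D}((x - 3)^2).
x^{2} - 16 x + 64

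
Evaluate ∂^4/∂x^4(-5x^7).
- 4200 x^{3}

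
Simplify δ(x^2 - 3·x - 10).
\frac{\delta(x + 2) + \delta(x - 5)}{7}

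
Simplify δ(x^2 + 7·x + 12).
\frac{\delta(x + 4) + \delta(x + 3)}{1}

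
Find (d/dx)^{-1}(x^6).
\frac{x^{7}}{7}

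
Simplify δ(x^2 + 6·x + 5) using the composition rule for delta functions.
\frac{\delta(x + 5) + \delta(x + 1)}{4}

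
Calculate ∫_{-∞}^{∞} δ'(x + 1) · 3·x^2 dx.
6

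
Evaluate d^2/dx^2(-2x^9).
- 144 x^{7}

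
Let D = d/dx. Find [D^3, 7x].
21D^{2}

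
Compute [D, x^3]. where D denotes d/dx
3 x^{2}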